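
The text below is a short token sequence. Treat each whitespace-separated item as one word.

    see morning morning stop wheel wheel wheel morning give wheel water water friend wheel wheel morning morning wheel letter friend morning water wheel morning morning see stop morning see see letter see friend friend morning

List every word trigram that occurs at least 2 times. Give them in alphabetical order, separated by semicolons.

wheel morning morning; wheel wheel morning

Trigram counts meeting the condition (at least 2 times):
  wheel morning morning: 2
  wheel wheel morning: 2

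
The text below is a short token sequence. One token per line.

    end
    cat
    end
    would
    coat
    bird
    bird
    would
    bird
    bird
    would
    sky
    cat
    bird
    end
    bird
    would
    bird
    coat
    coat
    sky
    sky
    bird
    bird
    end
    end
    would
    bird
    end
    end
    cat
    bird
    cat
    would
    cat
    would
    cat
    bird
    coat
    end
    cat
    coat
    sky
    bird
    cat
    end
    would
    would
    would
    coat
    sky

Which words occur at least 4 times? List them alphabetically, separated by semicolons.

Unigram counts meeting the condition (at least 4 times):
  bird: 13
  cat: 8
  coat: 6
  end: 9
  sky: 5
  would: 10

bird; cat; coat; end; sky; would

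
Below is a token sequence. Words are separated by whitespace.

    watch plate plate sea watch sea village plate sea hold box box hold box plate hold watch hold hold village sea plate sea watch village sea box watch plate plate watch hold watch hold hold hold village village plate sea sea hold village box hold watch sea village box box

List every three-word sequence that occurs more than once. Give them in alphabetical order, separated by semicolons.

Trigram counts meeting the condition (more than once):
  hold hold village: 2
  hold watch hold: 2
  plate sea watch: 2
  village plate sea: 2
  watch hold hold: 2
  watch plate plate: 2
  watch sea village: 2

hold hold village; hold watch hold; plate sea watch; village plate sea; watch hold hold; watch plate plate; watch sea village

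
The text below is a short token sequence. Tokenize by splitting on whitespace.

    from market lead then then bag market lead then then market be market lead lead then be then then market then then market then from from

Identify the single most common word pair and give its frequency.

"then then", 4 times

Bigram frequencies (highest first):
  then then: 4
  market lead: 3
  lead then: 3
  then market: 3
  market then: 2
  from market: 1
  … (9 more, each ≤ 1)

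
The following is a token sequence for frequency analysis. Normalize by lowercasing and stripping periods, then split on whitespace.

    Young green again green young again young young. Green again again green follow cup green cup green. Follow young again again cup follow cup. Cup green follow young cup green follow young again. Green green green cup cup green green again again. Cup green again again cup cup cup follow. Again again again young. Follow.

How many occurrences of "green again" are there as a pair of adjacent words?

Scanning the 54 overlapping bigram windows for "green again":
  position 2–3: green again
  position 9–10: green again
  position 40–41: green again
  position 44–45: green again

4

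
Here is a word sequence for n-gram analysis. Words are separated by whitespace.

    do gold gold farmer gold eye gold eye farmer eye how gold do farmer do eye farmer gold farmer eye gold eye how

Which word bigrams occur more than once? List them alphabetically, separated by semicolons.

Bigram counts meeting the condition (more than once):
  eye farmer: 2
  eye gold: 2
  eye how: 2
  farmer eye: 2
  farmer gold: 2
  gold eye: 3
  gold farmer: 2

eye farmer; eye gold; eye how; farmer eye; farmer gold; gold eye; gold farmer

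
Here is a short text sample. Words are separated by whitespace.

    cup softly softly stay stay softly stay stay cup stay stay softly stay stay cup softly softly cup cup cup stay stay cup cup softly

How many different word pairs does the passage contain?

25 tokens → 24 bigram windows in total.
Repeated bigrams (each contributes count−1 duplicates):
  stay stay: 5
  cup cup: 3
  cup softly: 3
  softly stay: 3
  stay cup: 3
  cup stay: 2
  softly softly: 2
  stay softly: 2
15 duplicate windows → 24 − 15 = 9 distinct.

9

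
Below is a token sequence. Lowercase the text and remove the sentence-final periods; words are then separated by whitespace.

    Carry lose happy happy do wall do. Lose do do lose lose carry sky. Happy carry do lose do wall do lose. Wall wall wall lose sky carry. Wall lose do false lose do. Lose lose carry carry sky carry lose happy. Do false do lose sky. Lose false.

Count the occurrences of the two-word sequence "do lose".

6

Scanning the 48 overlapping bigram windows for "do lose":
  position 7–8: do lose
  position 10–11: do lose
  position 17–18: do lose
  position 21–22: do lose
  position 34–35: do lose
  position 45–46: do lose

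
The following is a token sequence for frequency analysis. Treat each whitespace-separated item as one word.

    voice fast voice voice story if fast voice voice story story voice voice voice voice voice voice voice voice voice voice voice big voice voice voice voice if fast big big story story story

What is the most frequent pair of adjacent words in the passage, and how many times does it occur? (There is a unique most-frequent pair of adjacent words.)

Bigram frequencies (highest first):
  voice voice: 15
  story story: 3
  fast voice: 2
  voice story: 2
  if fast: 2
  voice fast: 1
  … (8 more, each ≤ 1)

"voice voice", 15 times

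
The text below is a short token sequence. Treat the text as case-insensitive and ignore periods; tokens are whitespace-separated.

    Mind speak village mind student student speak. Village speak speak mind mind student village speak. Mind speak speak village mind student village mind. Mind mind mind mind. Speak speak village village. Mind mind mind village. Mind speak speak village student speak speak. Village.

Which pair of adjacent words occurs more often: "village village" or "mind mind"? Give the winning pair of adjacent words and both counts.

"mind mind" (7 vs 1)

"village village": 1 occurrence
"mind mind": 7 occurrences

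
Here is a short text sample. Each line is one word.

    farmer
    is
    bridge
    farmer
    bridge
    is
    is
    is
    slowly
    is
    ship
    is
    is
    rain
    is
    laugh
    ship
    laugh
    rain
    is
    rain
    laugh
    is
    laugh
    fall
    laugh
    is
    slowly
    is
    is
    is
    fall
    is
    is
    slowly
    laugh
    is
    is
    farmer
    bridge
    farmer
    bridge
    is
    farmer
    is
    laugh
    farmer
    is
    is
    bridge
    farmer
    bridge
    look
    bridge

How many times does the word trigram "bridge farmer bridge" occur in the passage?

Scanning the 52 overlapping trigram windows for "bridge farmer bridge":
  position 3–5: bridge farmer bridge
  position 40–42: bridge farmer bridge
  position 50–52: bridge farmer bridge

3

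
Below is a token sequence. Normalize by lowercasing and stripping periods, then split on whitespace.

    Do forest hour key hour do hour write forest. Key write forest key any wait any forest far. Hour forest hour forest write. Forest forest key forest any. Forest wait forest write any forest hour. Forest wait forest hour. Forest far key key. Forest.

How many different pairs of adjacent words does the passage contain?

44 tokens → 43 bigram windows in total.
Repeated bigrams (each contributes count−1 duplicates):
  forest hour: 4
  hour forest: 4
  any forest: 3
  forest key: 3
  write forest: 3
  forest far: 2
  forest wait: 2
  forest write: 2
  … (2 more repeated)
17 duplicate windows → 43 − 17 = 26 distinct.

26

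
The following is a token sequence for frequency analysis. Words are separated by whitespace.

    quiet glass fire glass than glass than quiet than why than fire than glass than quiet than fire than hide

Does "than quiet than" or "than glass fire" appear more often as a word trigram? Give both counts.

"than quiet than" (2 vs 0)

"than quiet than": 2 occurrences
"than glass fire": 0 occurrences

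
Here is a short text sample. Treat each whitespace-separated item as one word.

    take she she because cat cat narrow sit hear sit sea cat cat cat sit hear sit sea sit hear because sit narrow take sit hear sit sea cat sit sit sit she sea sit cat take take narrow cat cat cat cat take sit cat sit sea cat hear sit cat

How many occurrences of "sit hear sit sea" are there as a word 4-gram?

3

Scanning the 49 overlapping 4-gram windows for "sit hear sit sea":
  position 8–11: sit hear sit sea
  position 15–18: sit hear sit sea
  position 25–28: sit hear sit sea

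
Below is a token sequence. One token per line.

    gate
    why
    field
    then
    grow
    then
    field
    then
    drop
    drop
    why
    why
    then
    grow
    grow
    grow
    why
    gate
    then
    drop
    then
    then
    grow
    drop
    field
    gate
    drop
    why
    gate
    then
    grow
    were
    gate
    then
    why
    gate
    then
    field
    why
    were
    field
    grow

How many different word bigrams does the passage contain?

42 tokens → 41 bigram windows in total.
Repeated bigrams (each contributes count−1 duplicates):
  gate then: 4
  then grow: 4
  why gate: 3
  drop why: 2
  field then: 2
  grow grow: 2
  then drop: 2
  then field: 2
13 duplicate windows → 41 − 13 = 28 distinct.

28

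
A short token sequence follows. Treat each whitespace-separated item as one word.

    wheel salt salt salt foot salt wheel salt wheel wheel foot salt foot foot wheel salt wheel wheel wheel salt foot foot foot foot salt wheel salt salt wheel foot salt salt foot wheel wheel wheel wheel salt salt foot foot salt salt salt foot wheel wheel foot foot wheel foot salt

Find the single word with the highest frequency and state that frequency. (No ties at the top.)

Unigram frequencies (highest first):
  salt: 19
  wheel: 17
  foot: 16

"salt", 19 times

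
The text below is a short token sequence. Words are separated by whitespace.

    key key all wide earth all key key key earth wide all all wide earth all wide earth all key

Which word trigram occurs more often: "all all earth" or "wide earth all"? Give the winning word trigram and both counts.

"wide earth all" (3 vs 0)

"all all earth": 0 occurrences
"wide earth all": 3 occurrences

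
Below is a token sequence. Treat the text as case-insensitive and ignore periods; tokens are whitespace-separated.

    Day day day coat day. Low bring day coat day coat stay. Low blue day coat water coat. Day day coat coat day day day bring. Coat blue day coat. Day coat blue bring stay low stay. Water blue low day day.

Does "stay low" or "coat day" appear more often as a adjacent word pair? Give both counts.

"coat day" (5 vs 2)

"stay low": 2 occurrences
"coat day": 5 occurrences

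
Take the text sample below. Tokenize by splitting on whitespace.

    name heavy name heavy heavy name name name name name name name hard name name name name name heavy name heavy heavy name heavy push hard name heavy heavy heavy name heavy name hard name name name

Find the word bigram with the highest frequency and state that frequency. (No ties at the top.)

"name name", 12 times

Bigram frequencies (highest first):
  name name: 12
  name heavy: 7
  heavy name: 6
  heavy heavy: 4
  hard name: 3
  name hard: 2
  … (2 more, each ≤ 1)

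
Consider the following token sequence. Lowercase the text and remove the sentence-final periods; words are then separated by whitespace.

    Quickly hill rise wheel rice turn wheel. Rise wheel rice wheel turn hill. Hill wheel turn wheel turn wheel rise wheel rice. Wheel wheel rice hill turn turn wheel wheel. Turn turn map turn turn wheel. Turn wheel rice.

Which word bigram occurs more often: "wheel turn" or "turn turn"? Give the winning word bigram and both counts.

"wheel turn" (5 vs 3)

"wheel turn": 5 occurrences
"turn turn": 3 occurrences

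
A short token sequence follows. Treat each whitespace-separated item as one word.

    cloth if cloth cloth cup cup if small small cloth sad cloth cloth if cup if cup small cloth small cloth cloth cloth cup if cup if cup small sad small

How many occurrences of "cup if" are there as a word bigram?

Scanning the 30 overlapping bigram windows for "cup if":
  position 6–7: cup if
  position 15–16: cup if
  position 24–25: cup if
  position 26–27: cup if

4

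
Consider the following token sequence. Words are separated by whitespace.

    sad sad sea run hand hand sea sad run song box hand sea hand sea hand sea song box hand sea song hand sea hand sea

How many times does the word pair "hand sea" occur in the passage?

Scanning the 25 overlapping bigram windows for "hand sea":
  position 6–7: hand sea
  position 12–13: hand sea
  position 14–15: hand sea
  position 16–17: hand sea
  position 20–21: hand sea
  position 23–24: hand sea
  position 25–26: hand sea

7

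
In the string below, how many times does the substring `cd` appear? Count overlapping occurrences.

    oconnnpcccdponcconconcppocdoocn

2

Sliding a length-2 window over the 31 characters (30 positions):
  position 10–11: cd
  position 26–27: cd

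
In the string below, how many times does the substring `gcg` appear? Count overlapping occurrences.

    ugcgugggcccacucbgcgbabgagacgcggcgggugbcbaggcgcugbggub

5

Sliding a length-3 window over the 53 characters (51 positions):
  position 2–4: gcg
  position 17–19: gcg
  position 28–30: gcg
  position 31–33: gcg
  position 43–45: gcg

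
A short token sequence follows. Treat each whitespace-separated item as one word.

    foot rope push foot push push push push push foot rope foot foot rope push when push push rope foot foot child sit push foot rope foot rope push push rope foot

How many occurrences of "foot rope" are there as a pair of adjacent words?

Scanning the 31 overlapping bigram windows for "foot rope":
  position 1–2: foot rope
  position 10–11: foot rope
  position 13–14: foot rope
  position 25–26: foot rope
  position 27–28: foot rope

5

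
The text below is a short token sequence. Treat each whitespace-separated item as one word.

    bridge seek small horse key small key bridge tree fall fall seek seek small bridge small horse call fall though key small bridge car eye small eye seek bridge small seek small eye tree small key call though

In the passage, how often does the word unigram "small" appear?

Scanning the 38 tokens for "small":
  position 3: small
  position 6: small
  position 14: small
  position 16: small
  position 22: small
  position 26: small
  position 30: small
  position 32: small
  position 35: small

9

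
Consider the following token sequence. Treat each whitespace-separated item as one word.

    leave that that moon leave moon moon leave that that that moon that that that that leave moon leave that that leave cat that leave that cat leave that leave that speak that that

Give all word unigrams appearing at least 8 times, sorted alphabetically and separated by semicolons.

Unigram counts meeting the condition (at least 8 times):
  leave: 9
  that: 17

leave; that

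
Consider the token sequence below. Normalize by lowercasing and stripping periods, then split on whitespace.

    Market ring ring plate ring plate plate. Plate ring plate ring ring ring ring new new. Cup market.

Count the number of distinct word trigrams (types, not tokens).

13

18 tokens → 16 trigram windows in total.
Repeated trigrams (each contributes count−1 duplicates):
  plate ring plate: 2
  ring plate ring: 2
  ring ring ring: 2
3 duplicate windows → 16 − 3 = 13 distinct.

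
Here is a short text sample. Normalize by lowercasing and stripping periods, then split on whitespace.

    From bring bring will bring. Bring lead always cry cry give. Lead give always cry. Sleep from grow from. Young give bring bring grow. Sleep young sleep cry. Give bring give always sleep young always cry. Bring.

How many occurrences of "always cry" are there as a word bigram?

Scanning the 36 overlapping bigram windows for "always cry":
  position 8–9: always cry
  position 14–15: always cry
  position 35–36: always cry

3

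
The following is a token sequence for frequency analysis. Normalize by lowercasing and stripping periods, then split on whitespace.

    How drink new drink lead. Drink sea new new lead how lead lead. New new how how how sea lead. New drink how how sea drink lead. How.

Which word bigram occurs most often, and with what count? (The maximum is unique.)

Bigram frequencies (highest first):
  how how: 3
  new drink: 2
  drink lead: 2
  new new: 2
  lead how: 2
  lead new: 2
  … (13 more, each ≤ 2)

"how how", 3 times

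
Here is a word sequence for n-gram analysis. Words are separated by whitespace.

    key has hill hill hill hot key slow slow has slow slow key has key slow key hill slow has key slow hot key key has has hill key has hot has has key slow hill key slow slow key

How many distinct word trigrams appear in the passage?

40 tokens → 38 trigram windows in total.
Repeated trigrams (each contributes count−1 duplicates):
  has key slow: 3
  key slow slow: 2
  slow slow key: 2
4 duplicate windows → 38 − 4 = 34 distinct.

34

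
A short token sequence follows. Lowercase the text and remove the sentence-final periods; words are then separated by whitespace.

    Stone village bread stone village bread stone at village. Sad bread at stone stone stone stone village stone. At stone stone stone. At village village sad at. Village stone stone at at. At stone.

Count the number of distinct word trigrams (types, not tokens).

25

34 tokens → 32 trigram windows in total.
Repeated trigrams (each contributes count−1 duplicates):
  stone stone stone: 3
  at stone stone: 2
  stone at village: 2
  stone stone at: 2
  stone village bread: 2
  village bread stone: 2
7 duplicate windows → 32 − 7 = 25 distinct.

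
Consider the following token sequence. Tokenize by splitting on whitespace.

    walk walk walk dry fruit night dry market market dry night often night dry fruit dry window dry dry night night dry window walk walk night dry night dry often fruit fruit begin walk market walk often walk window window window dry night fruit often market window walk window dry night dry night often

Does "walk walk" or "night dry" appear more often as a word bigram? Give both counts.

"night dry" (6 vs 3)

"walk walk": 3 occurrences
"night dry": 6 occurrences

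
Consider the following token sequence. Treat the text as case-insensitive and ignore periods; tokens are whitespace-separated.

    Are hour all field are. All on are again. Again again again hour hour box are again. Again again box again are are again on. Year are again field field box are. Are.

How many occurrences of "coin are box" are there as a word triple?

0

Scanning the 31 overlapping trigram windows for "coin are box":
  (none found)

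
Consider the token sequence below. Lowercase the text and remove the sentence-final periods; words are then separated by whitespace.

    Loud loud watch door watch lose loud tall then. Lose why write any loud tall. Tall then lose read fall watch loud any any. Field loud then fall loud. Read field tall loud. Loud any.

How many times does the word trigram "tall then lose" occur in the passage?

Scanning the 33 overlapping trigram windows for "tall then lose":
  position 8–10: tall then lose
  position 16–18: tall then lose

2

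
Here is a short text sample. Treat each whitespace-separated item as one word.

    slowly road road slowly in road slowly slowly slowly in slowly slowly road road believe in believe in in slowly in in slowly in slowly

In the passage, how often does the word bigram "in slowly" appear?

4

Scanning the 24 overlapping bigram windows for "in slowly":
  position 10–11: in slowly
  position 19–20: in slowly
  position 22–23: in slowly
  position 24–25: in slowly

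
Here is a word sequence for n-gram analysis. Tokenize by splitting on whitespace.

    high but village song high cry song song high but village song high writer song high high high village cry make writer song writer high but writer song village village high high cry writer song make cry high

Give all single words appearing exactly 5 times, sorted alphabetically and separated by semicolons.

village; writer

Unigram counts meeting the condition (exactly 5 times):
  village: 5
  writer: 5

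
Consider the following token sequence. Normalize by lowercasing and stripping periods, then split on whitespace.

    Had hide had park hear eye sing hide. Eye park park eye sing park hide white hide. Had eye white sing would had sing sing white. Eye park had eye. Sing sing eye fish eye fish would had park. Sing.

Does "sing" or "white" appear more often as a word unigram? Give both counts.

"sing": 8 occurrences
"white": 3 occurrences

"sing" (8 vs 3)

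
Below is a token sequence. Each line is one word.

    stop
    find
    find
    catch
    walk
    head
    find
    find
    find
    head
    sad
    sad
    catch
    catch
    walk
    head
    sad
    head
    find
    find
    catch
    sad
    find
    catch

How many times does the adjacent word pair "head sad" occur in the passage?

2

Scanning the 23 overlapping bigram windows for "head sad":
  position 10–11: head sad
  position 16–17: head sad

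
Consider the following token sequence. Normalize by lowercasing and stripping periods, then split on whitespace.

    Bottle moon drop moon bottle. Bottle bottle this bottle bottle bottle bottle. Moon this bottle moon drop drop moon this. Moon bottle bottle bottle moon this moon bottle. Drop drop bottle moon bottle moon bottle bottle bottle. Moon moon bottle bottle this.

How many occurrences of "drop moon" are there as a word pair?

2

Scanning the 41 overlapping bigram windows for "drop moon":
  position 3–4: drop moon
  position 18–19: drop moon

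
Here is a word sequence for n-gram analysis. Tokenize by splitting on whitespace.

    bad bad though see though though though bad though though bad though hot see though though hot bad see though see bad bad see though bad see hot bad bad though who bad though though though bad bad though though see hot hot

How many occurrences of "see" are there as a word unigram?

7

Scanning the 43 tokens for "see":
  position 4: see
  position 14: see
  position 19: see
  position 21: see
  position 24: see
  position 27: see
  position 41: see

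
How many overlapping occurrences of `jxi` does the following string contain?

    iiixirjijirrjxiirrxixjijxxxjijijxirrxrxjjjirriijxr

2

Sliding a length-3 window over the 50 characters (48 positions):
  position 13–15: jxi
  position 32–34: jxi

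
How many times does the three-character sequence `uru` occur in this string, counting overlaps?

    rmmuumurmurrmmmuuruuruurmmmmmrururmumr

3

Sliding a length-3 window over the 38 characters (36 positions):
  position 17–19: uru
  position 20–22: uru
  position 31–33: uru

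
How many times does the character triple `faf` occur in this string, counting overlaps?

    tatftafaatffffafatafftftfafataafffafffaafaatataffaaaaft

3

Sliding a length-3 window over the 55 characters (53 positions):
  position 14–16: faf
  position 25–27: faf
  position 34–36: faf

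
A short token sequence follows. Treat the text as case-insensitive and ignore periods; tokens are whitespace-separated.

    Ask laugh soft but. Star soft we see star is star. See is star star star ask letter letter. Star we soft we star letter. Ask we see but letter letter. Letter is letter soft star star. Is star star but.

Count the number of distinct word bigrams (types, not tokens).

41 tokens → 40 bigram windows in total.
Repeated bigrams (each contributes count−1 duplicates):
  star star: 4
  is star: 3
  letter letter: 3
  soft we: 2
  star is: 2
  we see: 2
10 duplicate windows → 40 − 10 = 30 distinct.

30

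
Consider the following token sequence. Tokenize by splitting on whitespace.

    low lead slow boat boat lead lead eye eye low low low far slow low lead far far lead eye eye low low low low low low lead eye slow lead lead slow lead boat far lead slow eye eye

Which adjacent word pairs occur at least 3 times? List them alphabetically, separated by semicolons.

Bigram counts meeting the condition (at least 3 times):
  eye eye: 3
  lead eye: 3
  lead slow: 3
  low lead: 3
  low low: 7

eye eye; lead eye; lead slow; low lead; low low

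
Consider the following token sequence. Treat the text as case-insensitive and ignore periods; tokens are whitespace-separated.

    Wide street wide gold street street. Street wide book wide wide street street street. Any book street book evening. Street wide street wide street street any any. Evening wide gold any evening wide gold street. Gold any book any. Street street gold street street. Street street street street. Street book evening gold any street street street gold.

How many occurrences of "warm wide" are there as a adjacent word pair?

0

Scanning the 56 overlapping bigram windows for "warm wide":
  (none found)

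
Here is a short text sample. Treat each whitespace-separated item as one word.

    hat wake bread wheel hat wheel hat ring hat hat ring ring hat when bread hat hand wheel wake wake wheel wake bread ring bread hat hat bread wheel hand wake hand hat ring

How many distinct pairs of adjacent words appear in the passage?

24

34 tokens → 33 bigram windows in total.
Repeated bigrams (each contributes count−1 duplicates):
  hat ring: 3
  bread hat: 2
  bread wheel: 2
  hat hat: 2
  ring hat: 2
  wake bread: 2
  wheel hat: 2
  wheel wake: 2
9 duplicate windows → 33 − 9 = 24 distinct.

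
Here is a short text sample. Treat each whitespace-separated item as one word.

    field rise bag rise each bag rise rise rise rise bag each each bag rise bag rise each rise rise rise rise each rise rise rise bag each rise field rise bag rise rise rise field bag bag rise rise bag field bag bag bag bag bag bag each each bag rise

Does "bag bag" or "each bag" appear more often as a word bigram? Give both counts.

"bag bag" (6 vs 3)

"bag bag": 6 occurrences
"each bag": 3 occurrences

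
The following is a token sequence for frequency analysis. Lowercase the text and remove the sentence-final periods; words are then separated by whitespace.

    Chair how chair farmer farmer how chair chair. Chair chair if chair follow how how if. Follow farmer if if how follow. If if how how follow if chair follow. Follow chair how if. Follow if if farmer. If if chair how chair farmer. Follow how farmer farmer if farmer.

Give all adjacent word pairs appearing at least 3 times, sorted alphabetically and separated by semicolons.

Bigram counts meeting the condition (at least 3 times):
  chair chair: 3
  chair how: 3
  farmer if: 3
  follow if: 3
  how chair: 3
  if chair: 3
  if if: 4

chair chair; chair how; farmer if; follow if; how chair; if chair; if if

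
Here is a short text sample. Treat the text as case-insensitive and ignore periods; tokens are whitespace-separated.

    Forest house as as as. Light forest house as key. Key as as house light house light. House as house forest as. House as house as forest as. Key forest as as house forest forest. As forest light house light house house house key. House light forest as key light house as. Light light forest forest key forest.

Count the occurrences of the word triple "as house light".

1

Scanning the 56 overlapping trigram windows for "as house light":
  position 13–15: as house light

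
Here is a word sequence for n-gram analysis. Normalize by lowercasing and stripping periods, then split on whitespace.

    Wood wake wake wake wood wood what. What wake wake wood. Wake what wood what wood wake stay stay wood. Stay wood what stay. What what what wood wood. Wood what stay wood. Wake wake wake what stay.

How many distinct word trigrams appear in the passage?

31

38 tokens → 36 trigram windows in total.
Repeated trigrams (each contributes count−1 duplicates):
  wake wake wake: 2
  wake wake wood: 2
  wood wake wake: 2
  wood what stay: 2
  wood wood what: 2
5 duplicate windows → 36 − 5 = 31 distinct.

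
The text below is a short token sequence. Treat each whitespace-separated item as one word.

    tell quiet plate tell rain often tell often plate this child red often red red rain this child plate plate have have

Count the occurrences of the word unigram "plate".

4

Scanning the 22 tokens for "plate":
  position 3: plate
  position 9: plate
  position 19: plate
  position 20: plate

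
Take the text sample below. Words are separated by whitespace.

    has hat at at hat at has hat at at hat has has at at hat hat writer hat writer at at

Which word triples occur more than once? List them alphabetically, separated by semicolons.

at at hat; has hat at; hat at at

Trigram counts meeting the condition (more than once):
  at at hat: 3
  has hat at: 2
  hat at at: 2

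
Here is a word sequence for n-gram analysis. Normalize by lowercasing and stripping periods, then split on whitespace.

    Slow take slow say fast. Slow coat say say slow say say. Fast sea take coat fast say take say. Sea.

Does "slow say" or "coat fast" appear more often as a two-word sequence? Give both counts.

"slow say": 2 occurrences
"coat fast": 1 occurrence

"slow say" (2 vs 1)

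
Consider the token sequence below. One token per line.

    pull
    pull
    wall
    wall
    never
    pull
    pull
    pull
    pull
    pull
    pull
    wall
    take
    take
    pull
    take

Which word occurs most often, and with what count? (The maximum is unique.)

"pull", 9 times

Unigram frequencies (highest first):
  pull: 9
  wall: 3
  take: 3
  never: 1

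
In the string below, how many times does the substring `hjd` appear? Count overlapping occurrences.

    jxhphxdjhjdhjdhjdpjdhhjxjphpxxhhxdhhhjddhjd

Sliding a length-3 window over the 43 characters (41 positions):
  position 9–11: hjd
  position 12–14: hjd
  position 15–17: hjd
  position 37–39: hjd
  position 41–43: hjd

5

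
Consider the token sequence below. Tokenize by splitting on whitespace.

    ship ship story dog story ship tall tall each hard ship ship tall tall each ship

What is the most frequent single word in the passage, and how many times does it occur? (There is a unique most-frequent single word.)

"ship", 6 times

Unigram frequencies (highest first):
  ship: 6
  tall: 4
  story: 2
  each: 2
  dog: 1
  hard: 1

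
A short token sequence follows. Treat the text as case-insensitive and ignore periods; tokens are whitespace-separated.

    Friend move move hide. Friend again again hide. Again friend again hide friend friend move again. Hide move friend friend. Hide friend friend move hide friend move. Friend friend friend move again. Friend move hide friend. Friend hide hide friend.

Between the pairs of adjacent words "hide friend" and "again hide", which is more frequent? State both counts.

"hide friend": 6 occurrences
"again hide": 3 occurrences

"hide friend" (6 vs 3)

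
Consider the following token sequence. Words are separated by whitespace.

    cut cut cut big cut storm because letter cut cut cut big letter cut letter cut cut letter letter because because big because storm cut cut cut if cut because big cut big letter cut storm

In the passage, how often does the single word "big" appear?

Scanning the 36 tokens for "big":
  position 4: big
  position 12: big
  position 22: big
  position 31: big
  position 33: big

5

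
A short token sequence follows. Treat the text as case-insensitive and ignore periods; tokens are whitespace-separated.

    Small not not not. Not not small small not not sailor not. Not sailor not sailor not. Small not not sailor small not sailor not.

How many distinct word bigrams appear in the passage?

25 tokens → 24 bigram windows in total.
Repeated bigrams (each contributes count−1 duplicates):
  not not: 7
  not sailor: 5
  sailor not: 4
  small not: 4
  not small: 2
17 duplicate windows → 24 − 17 = 7 distinct.

7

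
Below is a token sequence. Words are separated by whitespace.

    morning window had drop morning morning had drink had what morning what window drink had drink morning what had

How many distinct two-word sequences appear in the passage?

19 tokens → 18 bigram windows in total.
Repeated bigrams (each contributes count−1 duplicates):
  drink had: 2
  had drink: 2
  morning what: 2
3 duplicate windows → 18 − 3 = 15 distinct.

15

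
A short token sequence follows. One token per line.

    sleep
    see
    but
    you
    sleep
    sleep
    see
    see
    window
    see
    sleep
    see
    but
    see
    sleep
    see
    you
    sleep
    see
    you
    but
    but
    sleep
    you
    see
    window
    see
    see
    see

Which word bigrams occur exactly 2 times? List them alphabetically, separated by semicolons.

Bigram counts meeting the condition (exactly 2 times):
  see but: 2
  see sleep: 2
  see window: 2
  see you: 2
  window see: 2
  you sleep: 2

see but; see sleep; see window; see you; window see; you sleep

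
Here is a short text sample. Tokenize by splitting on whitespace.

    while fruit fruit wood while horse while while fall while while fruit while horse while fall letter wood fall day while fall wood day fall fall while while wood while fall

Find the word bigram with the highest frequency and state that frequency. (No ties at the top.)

"while fall", 4 times

Bigram frequencies (highest first):
  while fall: 4
  while while: 3
  while fruit: 2
  wood while: 2
  while horse: 2
  horse while: 2
  … (14 more, each ≤ 2)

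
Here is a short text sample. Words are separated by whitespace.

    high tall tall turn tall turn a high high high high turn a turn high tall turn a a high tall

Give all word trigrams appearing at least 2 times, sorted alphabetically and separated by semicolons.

Trigram counts meeting the condition (at least 2 times):
  high high high: 2
  tall turn a: 2

high high high; tall turn a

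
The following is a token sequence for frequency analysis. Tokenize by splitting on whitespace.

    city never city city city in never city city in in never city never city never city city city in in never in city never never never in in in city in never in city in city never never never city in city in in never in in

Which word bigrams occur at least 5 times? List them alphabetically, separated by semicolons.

city city; city in; city never; in city; in in; in never; never city

Bigram counts meeting the condition (at least 5 times):
  city city: 5
  city in: 7
  city never: 5
  in city: 5
  in in: 6
  in never: 5
  never city: 6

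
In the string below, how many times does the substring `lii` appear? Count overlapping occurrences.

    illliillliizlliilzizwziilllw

3

Sliding a length-3 window over the 28 characters (26 positions):
  position 4–6: lii
  position 9–11: lii
  position 14–16: lii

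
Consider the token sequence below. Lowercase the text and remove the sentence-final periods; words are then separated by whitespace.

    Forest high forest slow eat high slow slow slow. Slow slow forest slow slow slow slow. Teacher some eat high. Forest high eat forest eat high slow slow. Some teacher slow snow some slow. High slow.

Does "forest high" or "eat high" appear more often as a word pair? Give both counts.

"forest high": 2 occurrences
"eat high": 3 occurrences

"eat high" (3 vs 2)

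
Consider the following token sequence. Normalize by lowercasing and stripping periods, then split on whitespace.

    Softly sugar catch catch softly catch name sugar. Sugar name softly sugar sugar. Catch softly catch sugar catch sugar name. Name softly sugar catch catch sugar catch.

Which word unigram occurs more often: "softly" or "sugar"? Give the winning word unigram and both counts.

"softly": 5 occurrences
"sugar": 9 occurrences

"sugar" (9 vs 5)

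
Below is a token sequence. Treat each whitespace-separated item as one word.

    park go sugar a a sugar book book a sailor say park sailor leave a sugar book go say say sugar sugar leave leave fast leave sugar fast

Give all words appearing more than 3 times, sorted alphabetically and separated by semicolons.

a; leave; sugar

Unigram counts meeting the condition (more than 3 times):
  a: 4
  leave: 4
  sugar: 6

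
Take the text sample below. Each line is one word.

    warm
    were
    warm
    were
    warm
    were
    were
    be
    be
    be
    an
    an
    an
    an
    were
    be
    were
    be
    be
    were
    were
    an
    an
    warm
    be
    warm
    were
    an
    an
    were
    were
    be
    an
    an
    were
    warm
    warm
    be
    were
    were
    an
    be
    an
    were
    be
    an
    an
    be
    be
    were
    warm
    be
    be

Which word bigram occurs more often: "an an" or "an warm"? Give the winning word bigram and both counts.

"an an": 7 occurrences
"an warm": 1 occurrence

"an an" (7 vs 1)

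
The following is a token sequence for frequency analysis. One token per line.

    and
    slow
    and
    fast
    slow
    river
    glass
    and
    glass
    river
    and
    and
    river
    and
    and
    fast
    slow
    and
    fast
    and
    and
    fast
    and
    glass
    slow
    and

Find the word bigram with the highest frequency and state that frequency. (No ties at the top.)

"and fast", 4 times

Bigram frequencies (highest first):
  and fast: 4
  slow and: 3
  and and: 3
  fast slow: 2
  and glass: 2
  river and: 2
  … (8 more, each ≤ 2)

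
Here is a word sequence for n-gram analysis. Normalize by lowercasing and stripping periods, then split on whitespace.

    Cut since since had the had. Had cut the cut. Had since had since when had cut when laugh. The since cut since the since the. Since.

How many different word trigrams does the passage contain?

27 tokens → 25 trigram windows in total.
Repeated trigrams (each contributes count−1 duplicates):
  since the since: 2
1 duplicate windows → 25 − 1 = 24 distinct.

24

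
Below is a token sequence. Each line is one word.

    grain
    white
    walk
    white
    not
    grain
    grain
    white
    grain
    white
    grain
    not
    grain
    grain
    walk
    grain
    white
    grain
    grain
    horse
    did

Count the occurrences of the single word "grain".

Scanning the 21 tokens for "grain":
  position 1: grain
  position 6: grain
  position 7: grain
  position 9: grain
  position 11: grain
  position 13: grain
  position 14: grain
  position 16: grain
  position 18: grain
  position 19: grain

10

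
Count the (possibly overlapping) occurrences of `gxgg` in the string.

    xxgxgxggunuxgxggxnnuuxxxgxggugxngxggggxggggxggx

Sliding a length-4 window over the 47 characters (44 positions):
  position 5–8: gxgg
  position 13–16: gxgg
  position 25–28: gxgg
  position 33–36: gxgg
  position 38–41: gxgg
  position 43–46: gxgg

6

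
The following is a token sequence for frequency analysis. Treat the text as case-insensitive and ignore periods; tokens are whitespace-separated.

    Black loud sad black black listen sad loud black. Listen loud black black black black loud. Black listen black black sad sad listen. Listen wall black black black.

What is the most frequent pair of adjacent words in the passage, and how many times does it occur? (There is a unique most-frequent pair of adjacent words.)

Bigram frequencies (highest first):
  black black: 7
  black listen: 3
  loud black: 3
  black loud: 2
  loud sad: 1
  sad black: 1
  … (10 more, each ≤ 1)

"black black", 7 times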